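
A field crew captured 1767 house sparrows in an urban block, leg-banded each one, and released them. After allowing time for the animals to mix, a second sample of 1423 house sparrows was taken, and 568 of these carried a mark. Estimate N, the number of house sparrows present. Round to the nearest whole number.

If marked individuals mix randomly, R/C ≈ M/N, giving N ≈ M·C/R.
N = (1767 × 1423) / 568 = 2514441 / 568 ≈ 4426.8 → 4427

N ≈ 4427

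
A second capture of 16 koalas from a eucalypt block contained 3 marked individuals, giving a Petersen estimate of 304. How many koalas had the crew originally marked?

M = 57

From N = M·C/R: M = N·R / C = 304·3 / 16 = 912 / 16 = 57.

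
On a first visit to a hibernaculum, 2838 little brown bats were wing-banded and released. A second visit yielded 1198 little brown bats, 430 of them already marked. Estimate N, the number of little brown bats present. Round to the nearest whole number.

N ≈ 7907

N = (2838 × 1198) / 430 = 3399924 / 430 ≈ 7906.8 → 7907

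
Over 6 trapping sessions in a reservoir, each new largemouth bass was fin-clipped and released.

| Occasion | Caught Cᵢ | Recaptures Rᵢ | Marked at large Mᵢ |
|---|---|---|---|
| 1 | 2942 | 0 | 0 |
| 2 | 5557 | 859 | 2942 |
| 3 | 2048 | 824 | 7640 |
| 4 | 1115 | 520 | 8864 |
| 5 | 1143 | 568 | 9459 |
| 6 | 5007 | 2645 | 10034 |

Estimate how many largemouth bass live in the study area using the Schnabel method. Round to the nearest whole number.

N ≈ 19,005

Σ MᵢCᵢ = 0·2942 + 2942·5557 + 7640·2048 + 8864·1115 + 9459·1143 + 10034·5007 = 0 + 16348694 + 15646720 + 9883360 + 10811637 + 50240238 = 102930649
Σ Rᵢ = 0 + 859 + 824 + 520 + 568 + 2645 = 5416
N̂ = 102930649 / 5416 ≈ 19004.9 → 19005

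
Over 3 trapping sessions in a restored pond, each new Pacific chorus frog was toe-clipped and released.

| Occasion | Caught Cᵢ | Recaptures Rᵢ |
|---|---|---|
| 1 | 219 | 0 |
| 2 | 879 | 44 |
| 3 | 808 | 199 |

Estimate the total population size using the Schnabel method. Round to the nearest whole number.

Marked at large before each occasion: Mᵢ = Σⱼ<ᵢ (Cⱼ − Rⱼ) → M1=0, M2=219, M3=1054
Σ MᵢCᵢ = 0·219 + 219·879 + 1054·808 = 0 + 192501 + 851632 = 1044133
Σ Rᵢ = 0 + 44 + 199 = 243
N̂ = 1044133 / 243 ≈ 4296.8 → 4297

N ≈ 4297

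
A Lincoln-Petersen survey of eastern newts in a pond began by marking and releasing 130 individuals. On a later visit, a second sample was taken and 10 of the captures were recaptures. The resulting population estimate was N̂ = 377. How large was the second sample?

From N = M·C/R: C = N·R / M = 377·10 / 130 = 3770 / 130 = 29.

C = 29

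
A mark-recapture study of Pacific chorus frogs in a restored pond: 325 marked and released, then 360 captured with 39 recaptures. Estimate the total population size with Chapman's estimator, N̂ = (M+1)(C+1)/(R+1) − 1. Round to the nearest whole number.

N ≈ 2941

N̂ = (325+1)(360+1)/(39+1) − 1 = 326·361/40 − 1
= 117686/40 − 1 ≈ 2942.2 − 1 ≈ 2941.2 → 2941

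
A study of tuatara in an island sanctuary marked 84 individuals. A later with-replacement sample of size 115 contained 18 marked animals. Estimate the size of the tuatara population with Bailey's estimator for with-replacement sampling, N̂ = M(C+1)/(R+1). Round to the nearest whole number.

N̂ = 84·(115+1)/(18+1) = 84·116/19 = 9744/19 ≈ 512.8 → 513

N ≈ 513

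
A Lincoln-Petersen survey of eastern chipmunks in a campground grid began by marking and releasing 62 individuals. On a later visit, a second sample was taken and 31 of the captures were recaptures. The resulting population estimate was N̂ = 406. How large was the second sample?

From N = M·C/R: C = N·R / M = 406·31 / 62 = 12586 / 62 = 203.

C = 203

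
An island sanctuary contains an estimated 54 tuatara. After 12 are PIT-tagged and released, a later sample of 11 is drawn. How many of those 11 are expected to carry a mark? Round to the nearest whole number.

expected recaptures ≈ 2

The marked fraction of the population is 12/54, so in a sample of 11 expect C·(M/N) marked.
E[R] = 12 × 11 / 54 = 132 / 54 ≈ 2.4 → 2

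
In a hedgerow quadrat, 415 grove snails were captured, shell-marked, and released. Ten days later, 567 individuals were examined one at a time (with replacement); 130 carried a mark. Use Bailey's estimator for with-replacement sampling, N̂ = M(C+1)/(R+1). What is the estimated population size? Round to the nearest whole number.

N̂ = 415·(567+1)/(130+1) = 415·568/131 = 235720/131 ≈ 1799.4 → 1799

N ≈ 1799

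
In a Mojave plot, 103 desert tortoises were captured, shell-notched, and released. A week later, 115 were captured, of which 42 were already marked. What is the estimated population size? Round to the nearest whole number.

N ≈ 282

N = (103 × 115) / 42 = 11845 / 42 ≈ 282.0 → 282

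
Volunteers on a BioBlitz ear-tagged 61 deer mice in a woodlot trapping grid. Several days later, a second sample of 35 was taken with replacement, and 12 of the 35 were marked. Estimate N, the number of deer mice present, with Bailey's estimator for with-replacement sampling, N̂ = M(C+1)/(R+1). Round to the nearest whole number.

N ≈ 169

N̂ = 61·(35+1)/(12+1) = 61·36/13 = 2196/13 ≈ 168.9 → 169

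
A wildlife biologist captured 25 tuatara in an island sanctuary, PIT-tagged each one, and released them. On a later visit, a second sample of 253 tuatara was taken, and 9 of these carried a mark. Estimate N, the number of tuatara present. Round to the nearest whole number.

N ≈ 703

If marked individuals mix randomly, R/C ≈ M/N, giving N ≈ M·C/R.
N = (25 × 253) / 9 = 6325 / 9 ≈ 702.8 → 703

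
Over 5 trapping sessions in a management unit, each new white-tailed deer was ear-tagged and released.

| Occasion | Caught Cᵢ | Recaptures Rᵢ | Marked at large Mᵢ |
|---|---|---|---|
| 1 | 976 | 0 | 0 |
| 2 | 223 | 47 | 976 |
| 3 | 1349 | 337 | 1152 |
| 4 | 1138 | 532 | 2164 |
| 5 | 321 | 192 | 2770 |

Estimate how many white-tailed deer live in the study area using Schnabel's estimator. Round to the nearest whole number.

Σ MᵢCᵢ = 0·976 + 976·223 + 1152·1349 + 2164·1138 + 2770·321 = 0 + 217648 + 1554048 + 2462632 + 889170 = 5123498
Σ Rᵢ = 0 + 47 + 337 + 532 + 192 = 1108
N̂ = 5123498 / 1108 ≈ 4624.1 → 4624

N ≈ 4624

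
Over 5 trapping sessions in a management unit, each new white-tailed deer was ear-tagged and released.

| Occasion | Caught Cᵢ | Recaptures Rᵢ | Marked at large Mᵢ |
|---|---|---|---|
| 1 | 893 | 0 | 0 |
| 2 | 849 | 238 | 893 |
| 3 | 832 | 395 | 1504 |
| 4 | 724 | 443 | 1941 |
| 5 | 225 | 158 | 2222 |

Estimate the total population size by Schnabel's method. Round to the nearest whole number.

Σ MᵢCᵢ = 0·893 + 893·849 + 1504·832 + 1941·724 + 2222·225 = 0 + 758157 + 1251328 + 1405284 + 499950 = 3914719
Σ Rᵢ = 0 + 238 + 395 + 443 + 158 = 1234
N̂ = 3914719 / 1234 ≈ 3172.4 → 3172

N ≈ 3172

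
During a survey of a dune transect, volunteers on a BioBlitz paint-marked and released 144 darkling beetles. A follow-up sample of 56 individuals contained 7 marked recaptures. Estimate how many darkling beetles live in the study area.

N = 1152

If marked individuals mix randomly, R/C ≈ M/N, giving N ≈ M·C/R.
N = (144 × 56) / 7 = 8064 / 7 = 1152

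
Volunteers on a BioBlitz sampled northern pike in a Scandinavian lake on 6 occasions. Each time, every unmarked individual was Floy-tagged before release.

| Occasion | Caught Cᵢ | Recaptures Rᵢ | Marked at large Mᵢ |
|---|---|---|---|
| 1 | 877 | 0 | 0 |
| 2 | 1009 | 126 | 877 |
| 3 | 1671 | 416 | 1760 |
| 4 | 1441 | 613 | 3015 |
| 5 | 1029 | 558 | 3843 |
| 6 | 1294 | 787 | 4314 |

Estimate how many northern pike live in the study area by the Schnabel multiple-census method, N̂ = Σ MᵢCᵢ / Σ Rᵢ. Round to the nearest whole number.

N ≈ 7083

Σ MᵢCᵢ = 0·877 + 877·1009 + 1760·1671 + 3015·1441 + 3843·1029 + 4314·1294 = 0 + 884893 + 2940960 + 4344615 + 3954447 + 5582316 = 17707231
Σ Rᵢ = 0 + 126 + 416 + 613 + 558 + 787 = 2500
N̂ = 17707231 / 2500 ≈ 7082.9 → 7083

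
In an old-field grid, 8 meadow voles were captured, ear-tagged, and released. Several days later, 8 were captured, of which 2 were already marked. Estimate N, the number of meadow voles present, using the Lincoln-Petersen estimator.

Lincoln-Petersen assumes M/N = R/C, so N = M·C / R.
N = (8 × 8) / 2 = 64 / 2 = 32

N = 32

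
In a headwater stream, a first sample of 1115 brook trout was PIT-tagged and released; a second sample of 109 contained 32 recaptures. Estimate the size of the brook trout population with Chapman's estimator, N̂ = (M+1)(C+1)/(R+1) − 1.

N̂ = (1115+1)(109+1)/(32+1) − 1 = 1116·110/33 − 1
= 122760/33 − 1 = 3720 − 1 = 3719

N = 3719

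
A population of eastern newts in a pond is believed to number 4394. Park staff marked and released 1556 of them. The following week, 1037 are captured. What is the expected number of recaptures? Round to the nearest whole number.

The marked fraction of the population is 1556/4394, so in a sample of 1037 expect C·(M/N) marked.
E[R] = 1556 × 1037 / 4394 = 1613572 / 4394 ≈ 367.2 → 367

expected recaptures ≈ 367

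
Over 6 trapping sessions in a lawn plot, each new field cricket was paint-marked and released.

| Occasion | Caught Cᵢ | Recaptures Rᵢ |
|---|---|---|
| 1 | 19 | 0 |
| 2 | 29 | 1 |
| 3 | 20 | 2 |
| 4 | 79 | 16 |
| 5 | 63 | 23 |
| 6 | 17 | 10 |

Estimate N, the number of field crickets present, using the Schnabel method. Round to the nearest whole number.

N ≈ 337

Marked at large before each occasion: Mᵢ = Σⱼ<ᵢ (Cⱼ − Rⱼ) → M1=0, M2=19, M3=47, M4=65, M5=128, M6=168
Σ MᵢCᵢ = 0·19 + 19·29 + 47·20 + 65·79 + 128·63 + 168·17 = 0 + 551 + 940 + 5135 + 8064 + 2856 = 17546
Σ Rᵢ = 0 + 1 + 2 + 16 + 23 + 10 = 52
N̂ = 17546 / 52 ≈ 337.4 → 337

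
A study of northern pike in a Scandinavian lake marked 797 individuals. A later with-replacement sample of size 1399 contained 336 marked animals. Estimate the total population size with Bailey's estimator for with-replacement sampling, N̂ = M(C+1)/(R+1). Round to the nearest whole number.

N ≈ 3311

N̂ = 797·(1399+1)/(336+1) = 797·1400/337 = 1115800/337 ≈ 3311.0 → 3311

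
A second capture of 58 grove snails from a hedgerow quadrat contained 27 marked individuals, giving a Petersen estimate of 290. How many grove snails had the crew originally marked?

From N = M·C/R: M = N·R / C = 290·27 / 58 = 7830 / 58 = 135.

M = 135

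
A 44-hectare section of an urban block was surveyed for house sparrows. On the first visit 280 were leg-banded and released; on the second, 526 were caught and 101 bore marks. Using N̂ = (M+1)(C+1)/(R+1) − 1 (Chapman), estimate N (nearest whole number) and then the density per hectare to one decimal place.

density ≈ 33.0 house sparrows per hectare

N̂ = 281·527/102 − 1 = 148087/102 − 1 ≈ 1450.8 → 1451
Density = N̂ / area = 1451 / 44 ≈ 32.98 → 33.0 per hectare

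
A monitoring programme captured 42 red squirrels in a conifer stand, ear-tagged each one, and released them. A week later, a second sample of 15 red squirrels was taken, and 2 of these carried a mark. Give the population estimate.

N = 315

If marked individuals mix randomly, R/C ≈ M/N, giving N ≈ M·C/R.
N = (42 × 15) / 2 = 630 / 2 = 315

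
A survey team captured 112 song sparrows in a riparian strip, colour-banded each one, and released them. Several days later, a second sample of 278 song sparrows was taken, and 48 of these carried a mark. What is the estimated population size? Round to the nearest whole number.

Lincoln-Petersen assumes M/N = R/C, so N = M·C / R.
N = (112 × 278) / 48 = 31136 / 48 ≈ 648.7 → 649

N ≈ 649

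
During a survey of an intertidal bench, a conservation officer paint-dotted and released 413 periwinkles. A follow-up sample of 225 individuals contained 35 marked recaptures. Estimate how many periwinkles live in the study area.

The marked fraction in the recapture sample should equal the marked fraction in the population: 35/225 = 413/N.
N = (413 × 225) / 35 = 92925 / 35 = 2655

N = 2655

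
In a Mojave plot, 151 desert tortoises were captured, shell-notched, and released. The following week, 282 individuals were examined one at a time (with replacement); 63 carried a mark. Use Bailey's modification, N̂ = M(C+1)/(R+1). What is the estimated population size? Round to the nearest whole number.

N̂ = 151·(282+1)/(63+1) = 151·283/64 = 42733/64 ≈ 667.7 → 668

N ≈ 668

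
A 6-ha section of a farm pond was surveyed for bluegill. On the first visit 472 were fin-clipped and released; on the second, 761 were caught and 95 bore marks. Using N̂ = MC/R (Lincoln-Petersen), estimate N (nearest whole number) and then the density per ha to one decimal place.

density ≈ 630.2 bluegill per ha

N̂ = 472·761/95 = 359192/95 ≈ 3781.0 → 3781
Density = N̂ / area = 3781 / 6 ≈ 630.17 → 630.2 per ha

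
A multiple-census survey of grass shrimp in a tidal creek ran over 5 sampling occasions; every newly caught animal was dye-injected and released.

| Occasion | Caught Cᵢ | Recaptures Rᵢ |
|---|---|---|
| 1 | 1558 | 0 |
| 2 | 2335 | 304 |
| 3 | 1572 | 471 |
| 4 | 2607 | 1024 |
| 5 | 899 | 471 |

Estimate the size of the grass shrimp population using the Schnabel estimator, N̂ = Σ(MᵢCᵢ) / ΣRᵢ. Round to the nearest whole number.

N ≈ 11,959

Marked at large before each occasion: Mᵢ = Σⱼ<ᵢ (Cⱼ − Rⱼ) → M1=0, M2=1558, M3=3589, M4=4690, M5=6273
Σ MᵢCᵢ = 0·1558 + 1558·2335 + 3589·1572 + 4690·2607 + 6273·899 = 0 + 3637930 + 5641908 + 12226830 + 5639427 = 27146095
Σ Rᵢ = 0 + 304 + 471 + 1024 + 471 = 2270
N̂ = 27146095 / 2270 ≈ 11958.6 → 11959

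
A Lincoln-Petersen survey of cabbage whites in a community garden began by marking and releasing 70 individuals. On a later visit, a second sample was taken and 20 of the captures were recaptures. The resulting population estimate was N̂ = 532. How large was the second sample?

C = 152

From N = M·C/R: C = N·R / M = 532·20 / 70 = 10640 / 70 = 152.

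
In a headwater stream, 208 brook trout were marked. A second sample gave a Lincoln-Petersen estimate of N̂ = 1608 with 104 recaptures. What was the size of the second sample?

C = 804

From N = M·C/R: C = N·R / M = 1608·104 / 208 = 167232 / 208 = 804.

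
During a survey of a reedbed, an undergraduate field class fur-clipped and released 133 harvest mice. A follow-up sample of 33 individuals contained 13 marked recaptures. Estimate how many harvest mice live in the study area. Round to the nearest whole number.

The marked fraction in the recapture sample should equal the marked fraction in the population: 13/33 = 133/N.
N = (133 × 33) / 13 = 4389 / 13 ≈ 337.6 → 338

N ≈ 338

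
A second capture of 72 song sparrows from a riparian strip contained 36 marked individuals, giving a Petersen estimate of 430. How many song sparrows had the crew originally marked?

From N = M·C/R: M = N·R / C = 430·36 / 72 = 15480 / 72 = 215.

M = 215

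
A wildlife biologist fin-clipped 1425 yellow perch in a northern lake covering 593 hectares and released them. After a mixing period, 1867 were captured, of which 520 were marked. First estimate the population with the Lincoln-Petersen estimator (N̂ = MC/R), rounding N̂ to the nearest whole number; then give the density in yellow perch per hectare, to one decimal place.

N̂ = 1425·1867/520 = 2660475/520 ≈ 5116.3 → 5116
Density = N̂ / area = 5116 / 593 ≈ 8.63 → 8.6 per hectare

density ≈ 8.6 yellow perch per hectare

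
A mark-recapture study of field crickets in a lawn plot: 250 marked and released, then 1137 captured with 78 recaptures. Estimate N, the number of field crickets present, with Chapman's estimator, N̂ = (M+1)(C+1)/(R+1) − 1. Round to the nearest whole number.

N̂ = (250+1)(1137+1)/(78+1) − 1 = 251·1138/79 − 1
= 285638/79 − 1 ≈ 3615.7 − 1 ≈ 3614.7 → 3615

N ≈ 3615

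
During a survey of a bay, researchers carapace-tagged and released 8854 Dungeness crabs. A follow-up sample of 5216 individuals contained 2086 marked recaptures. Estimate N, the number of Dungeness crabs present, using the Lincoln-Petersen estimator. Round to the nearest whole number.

N = (8854 × 5216) / 2086 = 46182464 / 2086 ≈ 22139.2 → 22139

N ≈ 22,139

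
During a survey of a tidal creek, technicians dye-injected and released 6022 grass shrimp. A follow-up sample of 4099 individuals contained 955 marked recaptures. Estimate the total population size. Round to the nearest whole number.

N ≈ 25,847

Lincoln-Petersen assumes M/N = R/C, so N = M·C / R.
N = (6022 × 4099) / 955 = 24684178 / 955 ≈ 25847.3 → 25847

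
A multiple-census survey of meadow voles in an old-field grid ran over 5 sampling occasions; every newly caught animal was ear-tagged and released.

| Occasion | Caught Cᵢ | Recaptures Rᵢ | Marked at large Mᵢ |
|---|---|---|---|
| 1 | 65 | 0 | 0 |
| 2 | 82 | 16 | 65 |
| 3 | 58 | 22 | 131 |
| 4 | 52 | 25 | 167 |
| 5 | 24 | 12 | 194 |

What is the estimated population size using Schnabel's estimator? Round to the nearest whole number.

Σ MᵢCᵢ = 0·65 + 65·82 + 131·58 + 167·52 + 194·24 = 0 + 5330 + 7598 + 8684 + 4656 = 26268
Σ Rᵢ = 0 + 16 + 22 + 25 + 12 = 75
N̂ = 26268 / 75 ≈ 350.2 → 350

N ≈ 350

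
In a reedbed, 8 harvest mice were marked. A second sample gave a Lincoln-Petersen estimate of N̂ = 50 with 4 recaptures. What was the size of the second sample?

C = 25

From N = M·C/R: C = N·R / M = 50·4 / 8 = 200 / 8 = 25.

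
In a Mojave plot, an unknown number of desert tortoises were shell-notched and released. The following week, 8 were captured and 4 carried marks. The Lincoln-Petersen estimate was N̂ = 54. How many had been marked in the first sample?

From N = M·C/R: M = N·R / C = 54·4 / 8 = 216 / 8 = 27.

M = 27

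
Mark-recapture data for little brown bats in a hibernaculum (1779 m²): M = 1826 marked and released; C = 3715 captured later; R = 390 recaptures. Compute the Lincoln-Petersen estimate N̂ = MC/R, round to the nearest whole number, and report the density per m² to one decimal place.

density ≈ 9.8 little brown bats per m²

N̂ = 1826·3715/390 = 6783590/390 ≈ 17393.8 → 17394
Density = N̂ / area = 17394 / 1779 ≈ 9.78 → 9.8 per m²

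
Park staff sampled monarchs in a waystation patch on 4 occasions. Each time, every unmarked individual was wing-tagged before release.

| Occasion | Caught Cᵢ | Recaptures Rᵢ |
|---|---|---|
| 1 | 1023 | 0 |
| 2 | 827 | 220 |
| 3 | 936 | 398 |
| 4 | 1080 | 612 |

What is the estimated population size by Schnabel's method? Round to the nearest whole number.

Marked at large before each occasion: Mᵢ = Σⱼ<ᵢ (Cⱼ − Rⱼ) → M1=0, M2=1023, M3=1630, M4=2168
Σ MᵢCᵢ = 0·1023 + 1023·827 + 1630·936 + 2168·1080 = 0 + 846021 + 1525680 + 2341440 = 4713141
Σ Rᵢ = 0 + 220 + 398 + 612 = 1230
N̂ = 4713141 / 1230 ≈ 3831.8 → 3832

N ≈ 3832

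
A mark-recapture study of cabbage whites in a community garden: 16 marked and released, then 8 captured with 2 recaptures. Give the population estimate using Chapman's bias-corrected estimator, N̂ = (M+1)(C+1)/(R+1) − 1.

N = 50

N̂ = (16+1)(8+1)/(2+1) − 1 = 17·9/3 − 1
= 153/3 − 1 = 51 − 1 = 50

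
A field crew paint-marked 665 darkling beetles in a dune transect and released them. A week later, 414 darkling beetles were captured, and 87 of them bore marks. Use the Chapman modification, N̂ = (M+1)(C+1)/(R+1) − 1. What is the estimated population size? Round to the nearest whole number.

N̂ = (665+1)(414+1)/(87+1) − 1 = 666·415/88 − 1
= 276390/88 − 1 ≈ 3140.8 − 1 ≈ 3139.8 → 3140

N ≈ 3140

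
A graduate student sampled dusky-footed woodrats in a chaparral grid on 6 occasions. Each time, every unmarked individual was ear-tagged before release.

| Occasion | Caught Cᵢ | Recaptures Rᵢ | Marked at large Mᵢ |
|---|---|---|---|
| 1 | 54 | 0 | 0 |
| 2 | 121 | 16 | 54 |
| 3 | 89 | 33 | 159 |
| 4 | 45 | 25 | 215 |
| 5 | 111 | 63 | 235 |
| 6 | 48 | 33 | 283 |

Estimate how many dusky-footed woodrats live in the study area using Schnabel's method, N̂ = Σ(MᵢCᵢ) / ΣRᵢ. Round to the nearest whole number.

Σ MᵢCᵢ = 0·54 + 54·121 + 159·89 + 215·45 + 235·111 + 283·48 = 0 + 6534 + 14151 + 9675 + 26085 + 13584 = 70029
Σ Rᵢ = 0 + 16 + 33 + 25 + 63 + 33 = 170
N̂ = 70029 / 170 ≈ 411.9 → 412

N ≈ 412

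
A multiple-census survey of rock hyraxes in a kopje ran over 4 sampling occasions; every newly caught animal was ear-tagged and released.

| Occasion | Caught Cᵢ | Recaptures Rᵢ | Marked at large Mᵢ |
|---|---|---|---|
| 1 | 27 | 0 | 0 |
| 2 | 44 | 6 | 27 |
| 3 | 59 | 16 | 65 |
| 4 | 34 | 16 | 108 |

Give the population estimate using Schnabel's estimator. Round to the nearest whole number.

N ≈ 229

Σ MᵢCᵢ = 0·27 + 27·44 + 65·59 + 108·34 = 0 + 1188 + 3835 + 3672 = 8695
Σ Rᵢ = 0 + 6 + 16 + 16 = 38
N̂ = 8695 / 38 ≈ 228.8 → 229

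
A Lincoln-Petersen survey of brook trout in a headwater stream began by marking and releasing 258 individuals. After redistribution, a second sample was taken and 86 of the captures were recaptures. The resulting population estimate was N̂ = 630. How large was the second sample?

C = 210

From N = M·C/R: C = N·R / M = 630·86 / 258 = 54180 / 258 = 210.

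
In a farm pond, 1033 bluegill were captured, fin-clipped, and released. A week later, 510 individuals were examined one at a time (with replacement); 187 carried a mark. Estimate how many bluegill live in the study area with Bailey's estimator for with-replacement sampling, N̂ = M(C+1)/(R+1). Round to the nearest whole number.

N̂ = 1033·(510+1)/(187+1) = 1033·511/188 = 527863/188 ≈ 2807.8 → 2808

N ≈ 2808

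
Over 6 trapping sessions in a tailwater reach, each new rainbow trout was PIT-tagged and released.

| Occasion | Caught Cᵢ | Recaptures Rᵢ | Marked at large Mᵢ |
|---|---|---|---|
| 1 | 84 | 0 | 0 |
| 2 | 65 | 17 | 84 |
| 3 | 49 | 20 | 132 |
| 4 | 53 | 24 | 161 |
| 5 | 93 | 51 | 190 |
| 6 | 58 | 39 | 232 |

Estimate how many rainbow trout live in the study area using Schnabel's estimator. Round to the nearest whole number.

Σ MᵢCᵢ = 0·84 + 84·65 + 132·49 + 161·53 + 190·93 + 232·58 = 0 + 5460 + 6468 + 8533 + 17670 + 13456 = 51587
Σ Rᵢ = 0 + 17 + 20 + 24 + 51 + 39 = 151
N̂ = 51587 / 151 ≈ 341.6 → 342

N ≈ 342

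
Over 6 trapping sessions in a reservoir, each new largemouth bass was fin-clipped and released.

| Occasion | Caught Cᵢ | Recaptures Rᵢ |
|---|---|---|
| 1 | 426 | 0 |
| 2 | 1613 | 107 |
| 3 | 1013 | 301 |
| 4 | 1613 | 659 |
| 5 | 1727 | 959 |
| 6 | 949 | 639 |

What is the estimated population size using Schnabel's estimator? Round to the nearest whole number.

N ≈ 6479

Marked at large before each occasion: Mᵢ = Σⱼ<ᵢ (Cⱼ − Rⱼ) → M1=0, M2=426, M3=1932, M4=2644, M5=3598, M6=4366
Σ MᵢCᵢ = 0·426 + 426·1613 + 1932·1013 + 2644·1613 + 3598·1727 + 4366·949 = 0 + 687138 + 1957116 + 4264772 + 6213746 + 4143334 = 17266106
Σ Rᵢ = 0 + 107 + 301 + 659 + 959 + 639 = 2665
N̂ = 17266106 / 2665 ≈ 6478.8 → 6479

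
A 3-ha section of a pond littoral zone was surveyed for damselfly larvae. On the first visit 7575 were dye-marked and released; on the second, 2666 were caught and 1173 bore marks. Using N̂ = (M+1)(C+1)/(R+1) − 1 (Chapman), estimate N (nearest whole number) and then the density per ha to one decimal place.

density ≈ 5736.7 damselfly larvae per ha

N̂ = 7576·2667/1174 − 1 = 20205192/1174 − 1 ≈ 17209.6 → 17210
Density = N̂ / area = 17210 / 3 ≈ 5736.67 → 5736.7 per ha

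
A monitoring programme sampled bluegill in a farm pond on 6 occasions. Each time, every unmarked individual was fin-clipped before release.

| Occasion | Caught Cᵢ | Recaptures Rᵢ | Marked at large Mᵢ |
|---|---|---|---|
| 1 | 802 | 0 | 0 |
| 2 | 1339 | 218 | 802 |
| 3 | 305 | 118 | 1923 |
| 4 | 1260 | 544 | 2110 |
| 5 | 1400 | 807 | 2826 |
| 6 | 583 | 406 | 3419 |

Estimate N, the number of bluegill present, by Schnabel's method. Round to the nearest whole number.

Σ MᵢCᵢ = 0·802 + 802·1339 + 1923·305 + 2110·1260 + 2826·1400 + 3419·583 = 0 + 1073878 + 586515 + 2658600 + 3956400 + 1993277 = 10268670
Σ Rᵢ = 0 + 218 + 118 + 544 + 807 + 406 = 2093
N̂ = 10268670 / 2093 ≈ 4906.2 → 4906

N ≈ 4906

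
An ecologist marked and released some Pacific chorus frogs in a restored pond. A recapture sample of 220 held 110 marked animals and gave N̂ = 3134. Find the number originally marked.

M = 1567

From N = M·C/R: M = N·R / C = 3134·110 / 220 = 344740 / 220 = 1567.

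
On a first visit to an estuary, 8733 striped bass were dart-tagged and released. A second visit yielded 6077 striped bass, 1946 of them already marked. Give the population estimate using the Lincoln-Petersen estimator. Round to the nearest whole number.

N ≈ 27,272

N = (8733 × 6077) / 1946 = 53070441 / 1946 ≈ 27271.6 → 27272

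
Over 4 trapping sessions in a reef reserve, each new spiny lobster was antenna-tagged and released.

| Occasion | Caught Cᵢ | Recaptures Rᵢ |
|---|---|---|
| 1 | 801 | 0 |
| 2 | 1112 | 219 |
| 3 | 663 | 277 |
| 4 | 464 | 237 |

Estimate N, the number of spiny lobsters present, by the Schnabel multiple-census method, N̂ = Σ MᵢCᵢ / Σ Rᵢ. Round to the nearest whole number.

Marked at large before each occasion: Mᵢ = Σⱼ<ᵢ (Cⱼ − Rⱼ) → M1=0, M2=801, M3=1694, M4=2080
Σ MᵢCᵢ = 0·801 + 801·1112 + 1694·663 + 2080·464 = 0 + 890712 + 1123122 + 965120 = 2978954
Σ Rᵢ = 0 + 219 + 277 + 237 = 733
N̂ = 2978954 / 733 ≈ 4064.1 → 4064

N ≈ 4064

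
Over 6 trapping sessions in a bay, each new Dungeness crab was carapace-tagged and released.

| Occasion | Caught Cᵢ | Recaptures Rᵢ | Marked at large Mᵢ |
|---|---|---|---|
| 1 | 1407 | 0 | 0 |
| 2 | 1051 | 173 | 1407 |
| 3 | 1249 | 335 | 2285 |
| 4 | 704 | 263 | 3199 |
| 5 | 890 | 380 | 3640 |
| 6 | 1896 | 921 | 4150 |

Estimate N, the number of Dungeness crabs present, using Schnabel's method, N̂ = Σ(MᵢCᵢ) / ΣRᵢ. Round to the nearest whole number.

N ≈ 8539

Σ MᵢCᵢ = 0·1407 + 1407·1051 + 2285·1249 + 3199·704 + 3640·890 + 4150·1896 = 0 + 1478757 + 2853965 + 2252096 + 3239600 + 7868400 = 17692818
Σ Rᵢ = 0 + 173 + 335 + 263 + 380 + 921 = 2072
N̂ = 17692818 / 2072 ≈ 8539.0 → 8539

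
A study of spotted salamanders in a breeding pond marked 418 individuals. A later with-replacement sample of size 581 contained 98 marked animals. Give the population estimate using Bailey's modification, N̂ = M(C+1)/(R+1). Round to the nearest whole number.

N̂ = 418·(581+1)/(98+1) = 418·582/99 = 243276/99 ≈ 2457.3 → 2457

N ≈ 2457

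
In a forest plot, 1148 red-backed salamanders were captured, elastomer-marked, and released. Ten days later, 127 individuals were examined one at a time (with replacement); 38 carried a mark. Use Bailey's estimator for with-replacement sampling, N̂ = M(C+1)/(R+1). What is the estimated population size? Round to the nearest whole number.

N ≈ 3768

N̂ = 1148·(127+1)/(38+1) = 1148·128/39 = 146944/39 ≈ 3767.8 → 3768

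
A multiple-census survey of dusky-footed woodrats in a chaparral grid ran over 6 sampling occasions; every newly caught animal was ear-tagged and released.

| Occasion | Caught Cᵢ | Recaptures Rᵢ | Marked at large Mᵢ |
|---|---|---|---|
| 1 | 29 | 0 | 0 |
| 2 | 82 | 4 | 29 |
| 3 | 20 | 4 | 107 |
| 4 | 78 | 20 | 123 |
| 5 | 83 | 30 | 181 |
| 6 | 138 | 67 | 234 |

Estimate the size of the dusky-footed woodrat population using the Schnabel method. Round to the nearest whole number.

Σ MᵢCᵢ = 0·29 + 29·82 + 107·20 + 123·78 + 181·83 + 234·138 = 0 + 2378 + 2140 + 9594 + 15023 + 32292 = 61427
Σ Rᵢ = 0 + 4 + 4 + 20 + 30 + 67 = 125
N̂ = 61427 / 125 ≈ 491.4 → 491

N ≈ 491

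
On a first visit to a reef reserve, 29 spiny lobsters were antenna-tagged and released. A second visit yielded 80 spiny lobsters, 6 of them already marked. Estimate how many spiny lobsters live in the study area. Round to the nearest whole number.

Lincoln-Petersen assumes M/N = R/C, so N = M·C / R.
N = (29 × 80) / 6 = 2320 / 6 ≈ 386.7 → 387

N ≈ 387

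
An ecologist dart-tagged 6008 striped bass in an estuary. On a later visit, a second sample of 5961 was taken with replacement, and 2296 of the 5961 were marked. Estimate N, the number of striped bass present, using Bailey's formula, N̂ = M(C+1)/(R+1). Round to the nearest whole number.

N ≈ 15,594

N̂ = 6008·(5961+1)/(2296+1) = 6008·5962/2297 = 35819696/2297 ≈ 15594.1 → 15594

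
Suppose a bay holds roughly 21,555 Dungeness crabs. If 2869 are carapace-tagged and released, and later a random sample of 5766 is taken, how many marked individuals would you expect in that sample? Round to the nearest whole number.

Expected recaptures E[R] = M·C / N.
E[R] = 2869 × 5766 / 21555 = 16542654 / 21555 ≈ 767.46 → 767

expected recaptures ≈ 767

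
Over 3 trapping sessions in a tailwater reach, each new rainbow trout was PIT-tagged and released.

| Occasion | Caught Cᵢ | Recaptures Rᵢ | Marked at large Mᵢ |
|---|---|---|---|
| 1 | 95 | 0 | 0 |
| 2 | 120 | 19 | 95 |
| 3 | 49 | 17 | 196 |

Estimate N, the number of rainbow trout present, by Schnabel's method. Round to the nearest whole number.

Σ MᵢCᵢ = 0·95 + 95·120 + 196·49 = 0 + 11400 + 9604 = 21004
Σ Rᵢ = 0 + 19 + 17 = 36
N̂ = 21004 / 36 ≈ 583.4 → 583

N ≈ 583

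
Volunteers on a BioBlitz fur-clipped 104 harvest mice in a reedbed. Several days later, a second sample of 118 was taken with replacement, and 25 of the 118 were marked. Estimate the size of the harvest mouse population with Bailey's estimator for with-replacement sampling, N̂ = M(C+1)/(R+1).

N̂ = 104·(118+1)/(25+1) = 104·119/26 = 12376/26 = 476

N = 476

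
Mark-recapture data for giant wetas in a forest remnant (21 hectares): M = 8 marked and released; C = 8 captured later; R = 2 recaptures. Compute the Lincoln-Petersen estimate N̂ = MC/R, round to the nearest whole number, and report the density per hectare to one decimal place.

density ≈ 1.5 giant wetas per hectare

N̂ = 8·8/2 = 64/2 = 32
Density = N̂ / area = 32 / 21 ≈ 1.52 → 1.5 per hectare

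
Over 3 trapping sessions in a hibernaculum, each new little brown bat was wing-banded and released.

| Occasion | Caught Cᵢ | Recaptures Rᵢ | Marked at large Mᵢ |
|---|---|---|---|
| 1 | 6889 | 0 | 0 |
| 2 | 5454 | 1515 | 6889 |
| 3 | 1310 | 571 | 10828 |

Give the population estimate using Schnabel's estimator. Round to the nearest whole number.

N ≈ 24,812

Σ MᵢCᵢ = 0·6889 + 6889·5454 + 10828·1310 = 0 + 37572606 + 14184680 = 51757286
Σ Rᵢ = 0 + 1515 + 571 = 2086
N̂ = 51757286 / 2086 ≈ 24811.7 → 24812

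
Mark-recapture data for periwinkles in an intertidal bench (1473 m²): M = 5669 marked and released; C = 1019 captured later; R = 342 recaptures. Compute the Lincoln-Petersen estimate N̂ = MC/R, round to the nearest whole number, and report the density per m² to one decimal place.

density ≈ 11.5 periwinkles per m²

N̂ = 5669·1019/342 = 5776711/342 ≈ 16891.0 → 16891
Density = N̂ / area = 16891 / 1473 ≈ 11.47 → 11.5 per m²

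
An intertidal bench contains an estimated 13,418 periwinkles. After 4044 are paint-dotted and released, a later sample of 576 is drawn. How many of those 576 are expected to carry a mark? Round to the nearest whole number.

expected recaptures ≈ 174

Expected recaptures E[R] = M·C / N.
E[R] = 4044 × 576 / 13418 = 2329344 / 13418 ≈ 173.6 → 174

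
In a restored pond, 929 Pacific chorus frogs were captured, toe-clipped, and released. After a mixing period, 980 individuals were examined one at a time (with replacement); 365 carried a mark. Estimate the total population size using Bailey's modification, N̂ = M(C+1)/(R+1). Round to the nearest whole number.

N ≈ 2490

N̂ = 929·(980+1)/(365+1) = 929·981/366 = 911349/366 ≈ 2490.0 → 2490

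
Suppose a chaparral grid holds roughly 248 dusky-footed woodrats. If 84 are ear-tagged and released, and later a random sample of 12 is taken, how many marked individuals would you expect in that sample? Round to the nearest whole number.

expected recaptures ≈ 4

The marked fraction of the population is 84/248, so in a sample of 12 expect C·(M/N) marked.
E[R] = 84 × 12 / 248 = 1008 / 248 ≈ 4.1 → 4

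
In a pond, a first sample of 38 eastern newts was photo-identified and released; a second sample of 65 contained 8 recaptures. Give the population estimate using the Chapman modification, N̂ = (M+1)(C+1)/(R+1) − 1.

N̂ = (38+1)(65+1)/(8+1) − 1 = 39·66/9 − 1
= 2574/9 − 1 = 286 − 1 = 285

N = 285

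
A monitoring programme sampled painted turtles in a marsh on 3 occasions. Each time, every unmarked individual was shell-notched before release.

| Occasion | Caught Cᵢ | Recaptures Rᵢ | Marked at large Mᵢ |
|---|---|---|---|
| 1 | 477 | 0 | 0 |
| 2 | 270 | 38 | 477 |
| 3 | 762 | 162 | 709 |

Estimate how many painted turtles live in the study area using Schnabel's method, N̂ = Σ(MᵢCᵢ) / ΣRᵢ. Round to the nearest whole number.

Σ MᵢCᵢ = 0·477 + 477·270 + 709·762 = 0 + 128790 + 540258 = 669048
Σ Rᵢ = 0 + 38 + 162 = 200
N̂ = 669048 / 200 ≈ 3345.2 → 3345

N ≈ 3345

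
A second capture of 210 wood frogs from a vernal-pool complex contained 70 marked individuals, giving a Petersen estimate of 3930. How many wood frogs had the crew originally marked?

M = 1310

From N = M·C/R: M = N·R / C = 3930·70 / 210 = 275100 / 210 = 1310.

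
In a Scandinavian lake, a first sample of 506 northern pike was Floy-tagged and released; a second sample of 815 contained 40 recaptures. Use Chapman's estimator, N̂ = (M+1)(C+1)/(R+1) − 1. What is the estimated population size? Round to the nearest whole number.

N ≈ 10,090

N̂ = (506+1)(815+1)/(40+1) − 1 = 507·816/41 − 1
= 413712/41 − 1 ≈ 10090.5 − 1 ≈ 10089.5 → 10090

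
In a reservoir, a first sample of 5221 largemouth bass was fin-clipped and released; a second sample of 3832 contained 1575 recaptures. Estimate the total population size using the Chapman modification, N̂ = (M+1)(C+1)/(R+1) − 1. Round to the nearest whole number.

N̂ = (5221+1)(3832+1)/(1575+1) − 1 = 5222·3833/1576 − 1
= 20015926/1576 − 1 ≈ 12700.46 − 1 ≈ 12699.46 → 12699

N ≈ 12,699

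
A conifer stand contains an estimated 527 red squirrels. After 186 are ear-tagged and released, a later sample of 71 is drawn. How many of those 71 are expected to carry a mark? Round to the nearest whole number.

expected recaptures ≈ 25

The marked fraction of the population is 186/527, so in a sample of 71 expect C·(M/N) marked.
E[R] = 186 × 71 / 527 = 13206 / 527 ≈ 25.1 → 25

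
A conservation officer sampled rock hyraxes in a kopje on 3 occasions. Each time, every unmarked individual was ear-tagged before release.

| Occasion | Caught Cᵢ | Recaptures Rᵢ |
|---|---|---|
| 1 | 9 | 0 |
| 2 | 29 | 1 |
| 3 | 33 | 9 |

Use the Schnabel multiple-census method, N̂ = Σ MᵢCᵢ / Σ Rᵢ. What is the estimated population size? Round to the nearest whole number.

Marked at large before each occasion: Mᵢ = Σⱼ<ᵢ (Cⱼ − Rⱼ) → M1=0, M2=9, M3=37
Σ MᵢCᵢ = 0·9 + 9·29 + 37·33 = 0 + 261 + 1221 = 1482
Σ Rᵢ = 0 + 1 + 9 = 10
N̂ = 1482 / 10 ≈ 148.2 → 148

N ≈ 148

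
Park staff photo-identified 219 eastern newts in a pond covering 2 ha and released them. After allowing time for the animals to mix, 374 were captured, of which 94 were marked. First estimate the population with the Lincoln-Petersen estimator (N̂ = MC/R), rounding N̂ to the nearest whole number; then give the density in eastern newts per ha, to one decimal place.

N̂ = 219·374/94 = 81906/94 ≈ 871.3 → 871
Density = N̂ / area = 871 / 2 ≈ 435.50 → 435.5 per ha

density ≈ 435.5 eastern newts per ha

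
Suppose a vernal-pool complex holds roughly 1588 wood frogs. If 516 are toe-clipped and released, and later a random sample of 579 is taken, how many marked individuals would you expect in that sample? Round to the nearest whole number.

Expected recaptures E[R] = M·C / N.
E[R] = 516 × 579 / 1588 = 298764 / 1588 ≈ 188.1 → 188

expected recaptures ≈ 188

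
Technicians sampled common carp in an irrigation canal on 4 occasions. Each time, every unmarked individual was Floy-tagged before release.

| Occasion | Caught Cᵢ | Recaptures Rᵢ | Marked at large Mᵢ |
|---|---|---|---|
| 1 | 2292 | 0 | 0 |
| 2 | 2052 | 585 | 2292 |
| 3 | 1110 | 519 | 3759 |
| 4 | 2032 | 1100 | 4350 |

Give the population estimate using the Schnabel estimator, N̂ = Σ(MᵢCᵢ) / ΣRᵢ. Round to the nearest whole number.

N ≈ 8038

Σ MᵢCᵢ = 0·2292 + 2292·2052 + 3759·1110 + 4350·2032 = 0 + 4703184 + 4172490 + 8839200 = 17714874
Σ Rᵢ = 0 + 585 + 519 + 1100 = 2204
N̂ = 17714874 / 2204 ≈ 8037.6 → 8038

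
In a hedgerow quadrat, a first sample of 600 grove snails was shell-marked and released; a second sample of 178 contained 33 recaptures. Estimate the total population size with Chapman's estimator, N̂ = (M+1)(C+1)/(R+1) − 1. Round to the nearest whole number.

N ≈ 3163

N̂ = (600+1)(178+1)/(33+1) − 1 = 601·179/34 − 1
= 107579/34 − 1 ≈ 3164.1 − 1 ≈ 3163.1 → 3163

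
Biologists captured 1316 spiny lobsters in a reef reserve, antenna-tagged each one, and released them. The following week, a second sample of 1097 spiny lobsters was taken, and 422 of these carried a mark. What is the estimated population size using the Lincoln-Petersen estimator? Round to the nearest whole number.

N = (1316 × 1097) / 422 = 1443652 / 422 ≈ 3421.0 → 3421

N ≈ 3421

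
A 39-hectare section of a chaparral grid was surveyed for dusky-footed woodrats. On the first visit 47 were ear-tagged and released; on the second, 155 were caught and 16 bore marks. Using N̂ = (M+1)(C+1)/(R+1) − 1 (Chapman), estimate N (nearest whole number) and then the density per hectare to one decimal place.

density ≈ 11.3 dusky-footed woodrats per hectare

N̂ = 48·156/17 − 1 = 7488/17 − 1 ≈ 439.47 → 439
Density = N̂ / area = 439 / 39 ≈ 11.26 → 11.3 per hectare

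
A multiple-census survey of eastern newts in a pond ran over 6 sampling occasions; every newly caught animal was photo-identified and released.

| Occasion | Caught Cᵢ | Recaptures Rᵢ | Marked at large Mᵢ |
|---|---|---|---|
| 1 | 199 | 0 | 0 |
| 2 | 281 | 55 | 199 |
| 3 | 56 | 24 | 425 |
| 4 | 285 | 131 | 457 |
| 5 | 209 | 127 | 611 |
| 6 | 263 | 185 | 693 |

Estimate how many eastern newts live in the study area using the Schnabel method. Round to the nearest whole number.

N ≈ 996

Σ MᵢCᵢ = 0·199 + 199·281 + 425·56 + 457·285 + 611·209 + 693·263 = 0 + 55919 + 23800 + 130245 + 127699 + 182259 = 519922
Σ Rᵢ = 0 + 55 + 24 + 131 + 127 + 185 = 522
N̂ = 519922 / 522 ≈ 996.0 → 996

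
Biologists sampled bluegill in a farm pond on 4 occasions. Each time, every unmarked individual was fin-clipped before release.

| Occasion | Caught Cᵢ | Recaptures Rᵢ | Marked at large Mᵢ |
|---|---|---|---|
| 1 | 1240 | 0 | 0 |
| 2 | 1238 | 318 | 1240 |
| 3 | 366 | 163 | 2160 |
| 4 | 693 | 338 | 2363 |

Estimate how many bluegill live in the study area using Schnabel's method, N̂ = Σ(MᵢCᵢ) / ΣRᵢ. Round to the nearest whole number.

N ≈ 4839

Σ MᵢCᵢ = 0·1240 + 1240·1238 + 2160·366 + 2363·693 = 0 + 1535120 + 790560 + 1637559 = 3963239
Σ Rᵢ = 0 + 318 + 163 + 338 = 819
N̂ = 3963239 / 819 ≈ 4839.1 → 4839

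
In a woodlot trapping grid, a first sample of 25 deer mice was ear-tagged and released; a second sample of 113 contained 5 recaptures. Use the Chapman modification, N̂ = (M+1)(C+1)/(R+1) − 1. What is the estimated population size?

N̂ = (25+1)(113+1)/(5+1) − 1 = 26·114/6 − 1
= 2964/6 − 1 = 494 − 1 = 493

N = 493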